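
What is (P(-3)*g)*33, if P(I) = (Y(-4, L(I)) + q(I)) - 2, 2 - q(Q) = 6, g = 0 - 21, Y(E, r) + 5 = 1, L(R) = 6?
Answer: 6930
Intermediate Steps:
Y(E, r) = -4 (Y(E, r) = -5 + 1 = -4)
g = -21
q(Q) = -4 (q(Q) = 2 - 1*6 = 2 - 6 = -4)
P(I) = -10 (P(I) = (-4 - 4) - 2 = -8 - 2 = -10)
(P(-3)*g)*33 = -10*(-21)*33 = 210*33 = 6930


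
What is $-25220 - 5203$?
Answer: $-30423$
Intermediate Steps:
$-25220 - 5203 = -30423$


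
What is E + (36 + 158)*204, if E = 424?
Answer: 40000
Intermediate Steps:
E + (36 + 158)*204 = 424 + (36 + 158)*204 = 424 + 194*204 = 424 + 39576 = 40000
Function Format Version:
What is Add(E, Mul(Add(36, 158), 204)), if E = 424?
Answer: 40000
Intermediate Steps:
Add(E, Mul(Add(36, 158), 204)) = Add(424, Mul(Add(36, 158), 204)) = Add(424, Mul(194, 204)) = Add(424, 39576) = 40000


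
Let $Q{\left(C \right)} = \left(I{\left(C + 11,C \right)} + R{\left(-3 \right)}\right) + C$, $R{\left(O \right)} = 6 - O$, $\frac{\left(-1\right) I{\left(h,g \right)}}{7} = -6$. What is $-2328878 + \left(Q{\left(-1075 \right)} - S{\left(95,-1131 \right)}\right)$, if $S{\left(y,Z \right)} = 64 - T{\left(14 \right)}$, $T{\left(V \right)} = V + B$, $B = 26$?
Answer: $-2329926$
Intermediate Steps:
$I{\left(h,g \right)} = 42$ ($I{\left(h,g \right)} = \left(-7\right) \left(-6\right) = 42$)
$T{\left(V \right)} = 26 + V$ ($T{\left(V \right)} = V + 26 = 26 + V$)
$Q{\left(C \right)} = 51 + C$ ($Q{\left(C \right)} = \left(42 + \left(6 - -3\right)\right) + C = \left(42 + \left(6 + 3\right)\right) + C = \left(42 + 9\right) + C = 51 + C$)
$S{\left(y,Z \right)} = 24$ ($S{\left(y,Z \right)} = 64 - \left(26 + 14\right) = 64 - 40 = 24$)
$-2328878 + \left(Q{\left(-1075 \right)} - S{\left(95,-1131 \right)}\right) = -2328878 + \left(\left(51 - 1075\right) - 24\right) = -2328878 - 1048 = -2329926$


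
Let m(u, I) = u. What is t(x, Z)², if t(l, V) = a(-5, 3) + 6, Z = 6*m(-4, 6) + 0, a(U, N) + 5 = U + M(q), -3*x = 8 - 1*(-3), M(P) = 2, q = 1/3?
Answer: 4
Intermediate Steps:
q = ⅓ ≈ 0.33333
x = -11/3 (x = -(8 - 1*(-3))/3 = -(8 + 3)/3 = -⅓*11 = -11/3 ≈ -3.6667)
a(U, N) = -3 + U (a(U, N) = -5 + (U + 2) = -5 + (2 + U) = -3 + U)
Z = -24 (Z = 6*(-4) + 0 = -24 + 0 = -24)
t(l, V) = -2 (t(l, V) = (-3 - 5) + 6 = -8 + 6 = -2)
t(x, Z)² = (-2)² = 4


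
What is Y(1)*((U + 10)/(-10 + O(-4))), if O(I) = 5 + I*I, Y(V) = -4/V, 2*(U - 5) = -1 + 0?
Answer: -58/11 ≈ -5.2727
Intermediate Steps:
U = 9/2 (U = 5 + (-1 + 0)/2 = 5 + (½)*(-1) = 5 - ½ = 9/2 ≈ 4.5000)
O(I) = 5 + I²
Y(1)*((U + 10)/(-10 + O(-4))) = (-4/1)*((9/2 + 10)/(-10 + (5 + (-4)²))) = (-4*1)*(29/(2*(-10 + (5 + 16)))) = -58/(-10 + 21) = -58/11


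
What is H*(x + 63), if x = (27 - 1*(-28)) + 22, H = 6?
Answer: 840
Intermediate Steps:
x = 77 (x = (27 + 28) + 22 = 55 + 22 = 77)
H*(x + 63) = 6*(77 + 63) = 6*140 = 840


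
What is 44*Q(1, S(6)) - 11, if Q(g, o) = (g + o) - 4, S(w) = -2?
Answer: -231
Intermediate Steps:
Q(g, o) = -4 + g + o
44*Q(1, S(6)) - 11 = 44*(-4 + 1 - 2) - 11 = 44*(-5) - 11 = -220 - 11 = -231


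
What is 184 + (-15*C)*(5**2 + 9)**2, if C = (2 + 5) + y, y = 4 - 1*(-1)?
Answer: -207896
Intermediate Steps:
y = 5 (y = 4 + 1 = 5)
C = 12 (C = (2 + 5) + 5 = 7 + 5 = 12)
184 + (-15*C)*(5**2 + 9)**2 = 184 + (-15*12)*(5**2 + 9)**2 = 184 - 180*(25 + 9)**2 = 184 - 180*34**2 = 184 - 180*1156 = 184 - 208080 = -207896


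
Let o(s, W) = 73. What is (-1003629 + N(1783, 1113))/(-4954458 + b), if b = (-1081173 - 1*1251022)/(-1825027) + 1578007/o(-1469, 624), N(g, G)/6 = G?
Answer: 132820761965421/657187356655294 ≈ 0.20210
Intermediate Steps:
N(g, G) = 6*G
b = 2880075631424/133226971 (b = (-1081173 - 1*1251022)/(-1825027) + 1578007/73 = (-1081173 - 1251022)*(-1/1825027) + 1578007*(1/73) = -2332195*(-1/1825027) + 1578007/73 = 2332195/1825027 + 1578007/73 = 2880075631424/133226971 ≈ 21618.)
(-1003629 + N(1783, 1113))/(-4954458 + b) = (-1003629 + 6*1113)/(-4954458 + 2880075631424/133226971) = (-1003629 + 6678)/(-657187356655294/133226971) = -996951*(-133226971/657187356655294) = 132820761965421/657187356655294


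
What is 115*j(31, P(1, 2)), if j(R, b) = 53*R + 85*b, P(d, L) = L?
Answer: 208495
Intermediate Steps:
115*j(31, P(1, 2)) = 115*(53*31 + 85*2) = 115*(1643 + 170) = 115*1813 = 208495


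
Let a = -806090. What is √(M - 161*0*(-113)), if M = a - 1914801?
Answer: I*√2720891 ≈ 1649.5*I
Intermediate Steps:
M = -2720891 (M = -806090 - 1914801 = -2720891)
√(M - 161*0*(-113)) = √(-2720891 - 161*0*(-113)) = √(-2720891 + 0*(-113)) = √(-2720891 + 0) = √(-2720891) = I*√2720891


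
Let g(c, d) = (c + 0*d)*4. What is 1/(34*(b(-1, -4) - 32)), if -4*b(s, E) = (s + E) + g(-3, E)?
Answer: -2/1887 ≈ -0.0010599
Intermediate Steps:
g(c, d) = 4*c (g(c, d) = (c + 0)*4 = c*4 = 4*c)
b(s, E) = 3 - E/4 - s/4 (b(s, E) = -((s + E) + 4*(-3))/4 = -((E + s) - 12)/4 = -(-12 + E + s)/4 = 3 - E/4 - s/4)
1/(34*(b(-1, -4) - 32)) = 1/(34*((3 - 1/4*(-4) - 1/4*(-1)) - 32)) = 1/(34*((3 + 1 + 1/4) - 32)) = 1/(34*(17/4 - 32)) = 1/(34*(-111/4)) = 1/(-1887/2) = -2/1887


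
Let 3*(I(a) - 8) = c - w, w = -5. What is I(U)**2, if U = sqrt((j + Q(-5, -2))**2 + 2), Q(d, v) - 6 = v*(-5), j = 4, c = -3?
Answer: 676/9 ≈ 75.111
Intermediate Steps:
Q(d, v) = 6 - 5*v (Q(d, v) = 6 + v*(-5) = 6 - 5*v)
U = sqrt(402) (U = sqrt((4 + (6 - 5*(-2)))**2 + 2) = sqrt((4 + (6 + 10))**2 + 2) = sqrt((4 + 16)**2 + 2) = sqrt(20**2 + 2) = sqrt(400 + 2) = sqrt(402) ≈ 20.050)
I(a) = 26/3 (I(a) = 8 + (-3 - 1*(-5))/3 = 8 + (-3 + 5)/3 = 8 + (1/3)*2 = 8 + 2/3 = 26/3)
I(U)**2 = (26/3)**2 = 676/9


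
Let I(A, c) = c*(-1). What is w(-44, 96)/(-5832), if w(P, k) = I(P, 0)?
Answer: 0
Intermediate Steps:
I(A, c) = -c
w(P, k) = 0 (w(P, k) = -1*0 = 0)
w(-44, 96)/(-5832) = 0/(-5832) = 0*(-1/5832) = 0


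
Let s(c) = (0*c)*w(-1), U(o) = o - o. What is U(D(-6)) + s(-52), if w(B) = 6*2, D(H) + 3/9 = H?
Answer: 0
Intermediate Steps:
D(H) = -⅓ + H
w(B) = 12
U(o) = 0
s(c) = 0 (s(c) = (0*c)*12 = 0*12 = 0)
U(D(-6)) + s(-52) = 0 + 0 = 0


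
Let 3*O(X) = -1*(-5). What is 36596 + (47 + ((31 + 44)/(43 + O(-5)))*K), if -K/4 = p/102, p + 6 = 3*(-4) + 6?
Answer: 41737277/1139 ≈ 36644.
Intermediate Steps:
O(X) = 5/3 (O(X) = (-1*(-5))/3 = (⅓)*5 = 5/3)
p = -12 (p = -6 + (3*(-4) + 6) = -6 + (-12 + 6) = -6 - 6 = -12)
K = 8/17 (K = -(-48)/102 = -4*(-2/17) = 8/17 ≈ 0.47059)
36596 + (47 + ((31 + 44)/(43 + O(-5)))*K) = 36596 + (47 + ((31 + 44)/(43 + 5/3))*(8/17)) = 36596 + (47 + (75/(134/3))*(8/17)) = 36596 + (47 + (75*(3/134))*(8/17)) = 36596 + (47 + (225/134)*(8/17)) = 36596 + (47 + 900/1139) = 36596 + 54433/1139 = 41737277/1139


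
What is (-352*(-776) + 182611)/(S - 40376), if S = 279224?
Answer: 151921/79616 ≈ 1.9082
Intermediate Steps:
(-352*(-776) + 182611)/(S - 40376) = (-352*(-776) + 182611)/(279224 - 40376) = (273152 + 182611)/238848 = 455763*(1/238848) = 151921/79616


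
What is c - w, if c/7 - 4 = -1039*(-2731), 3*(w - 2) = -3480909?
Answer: 21022892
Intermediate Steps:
w = -1160301 (w = 2 + (⅓)*(-3480909) = 2 - 1160303 = -1160301)
c = 19862591 (c = 28 + 7*(-1039*(-2731)) = 28 + 7*2837509 = 28 + 19862563 = 19862591)
c - w = 19862591 - 1*(-1160301) = 19862591 + 1160301 = 21022892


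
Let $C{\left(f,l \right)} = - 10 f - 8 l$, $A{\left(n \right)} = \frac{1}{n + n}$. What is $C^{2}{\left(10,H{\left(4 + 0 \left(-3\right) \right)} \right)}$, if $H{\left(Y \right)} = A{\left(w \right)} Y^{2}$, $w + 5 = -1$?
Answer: $\frac{71824}{9} \approx 7980.4$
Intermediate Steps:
$w = -6$ ($w = -5 - 1 = -6$)
$A{\left(n \right)} = \frac{1}{2 n}$
$H{\left(Y \right)} = - \frac{Y^{2}}{12}$ ($H{\left(Y \right)} = \frac{1}{2 \left(-6\right)} Y^{2} = \frac{1}{2} \left(- \frac{1}{6}\right) Y^{2} = - \frac{Y^{2}}{12}$)
$C^{2}{\left(10,H{\left(4 + 0 \left(-3\right) \right)} \right)} = \left(\left(-10\right) 10 - 8 \left(- \frac{\left(4 + 0 \left(-3\right)\right)^{2}}{12}\right)\right)^{2} = \left(-100 - 8 \left(- \frac{\left(4 + 0\right)^{2}}{12}\right)\right)^{2} = \left(-100 - 8 \left(- \frac{4^{2}}{12}\right)\right)^{2} = \left(-100 - 8 \left(\left(- \frac{1}{12}\right) 16\right)\right)^{2} = \left(-100 - - \frac{32}{3}\right)^{2} = \left(-100 + \frac{32}{3}\right)^{2} = \left(- \frac{268}{3}\right)^{2} = \frac{71824}{9}$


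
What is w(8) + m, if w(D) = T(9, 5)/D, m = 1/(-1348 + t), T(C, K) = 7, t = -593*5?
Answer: 30183/34504 ≈ 0.87477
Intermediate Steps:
t = -2965
m = -1/4313 (m = 1/(-1348 - 2965) = 1/(-4313) = -1/4313 ≈ -0.00023186)
w(D) = 7/D
w(8) + m = 7/8 - 1/4313 = 30183/34504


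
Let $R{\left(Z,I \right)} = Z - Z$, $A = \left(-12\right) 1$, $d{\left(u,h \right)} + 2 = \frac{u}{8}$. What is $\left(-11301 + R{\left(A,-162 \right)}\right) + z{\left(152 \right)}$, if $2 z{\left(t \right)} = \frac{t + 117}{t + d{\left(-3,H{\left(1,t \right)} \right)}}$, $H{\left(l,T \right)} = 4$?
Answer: $- \frac{13526221}{1197} \approx -11300.0$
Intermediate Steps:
$d{\left(u,h \right)} = -2 + \frac{u}{8}$
$z{\left(t \right)} = \frac{117 + t}{2 \left(- \frac{19}{8} + t\right)}$ ($z{\left(t \right)} = \frac{\left(t + 117\right) \frac{1}{t + \left(-2 + \frac{1}{8} \left(-3\right)\right)}}{2} = \frac{\left(117 + t\right) \frac{1}{t - \frac{19}{8}}}{2} = \frac{\left(117 + t\right) \frac{1}{- \frac{19}{8} + t}}{2} = \frac{\frac{1}{- \frac{19}{8} + t} \left(117 + t\right)}{2} = \frac{117 + t}{2 \left(- \frac{19}{8} + t\right)}$)
$A = -12$
$R{\left(Z,I \right)} = 0$
$\left(-11301 + R{\left(A,-162 \right)}\right) + z{\left(152 \right)} = \left(-11301 + 0\right) + \frac{4 \left(117 + 152\right)}{-19 + 8 \cdot 152} = -11301 + 4 \frac{1}{-19 + 1216} \cdot 269 = -11301 + 4 \cdot \frac{1}{1197} \cdot 269 = -11301 + \frac{1076}{1197} = - \frac{13526221}{1197}$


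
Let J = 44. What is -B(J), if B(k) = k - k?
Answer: 0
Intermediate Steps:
B(k) = 0
-B(J) = -1*0 = 0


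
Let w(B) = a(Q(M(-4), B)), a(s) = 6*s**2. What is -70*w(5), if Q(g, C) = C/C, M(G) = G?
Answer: -420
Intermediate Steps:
Q(g, C) = 1
w(B) = 6 (w(B) = 6*1**2 = 6*1 = 6)
-70*w(5) = -70*6 = -420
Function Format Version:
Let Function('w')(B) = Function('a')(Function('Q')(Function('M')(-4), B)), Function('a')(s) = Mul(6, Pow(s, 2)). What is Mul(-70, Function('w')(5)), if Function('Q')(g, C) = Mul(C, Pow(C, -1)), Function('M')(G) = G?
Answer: -420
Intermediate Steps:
Function('Q')(g, C) = 1
Function('w')(B) = 6 (Function('w')(B) = Mul(6, Pow(1, 2)) = Mul(6, 1) = 6)
Mul(-70, Function('w')(5)) = Mul(-70, 6) = -420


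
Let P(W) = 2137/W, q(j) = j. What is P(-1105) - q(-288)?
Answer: 316103/1105 ≈ 286.07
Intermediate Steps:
P(-1105) - q(-288) = 2137/(-1105) - 1*(-288) = 2137*(-1/1105) + 288 = -2137/1105 + 288 = 316103/1105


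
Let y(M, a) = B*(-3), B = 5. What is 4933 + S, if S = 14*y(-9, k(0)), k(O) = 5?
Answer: 4723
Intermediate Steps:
y(M, a) = -15 (y(M, a) = 5*(-3) = -15)
S = -210 (S = 14*(-15) = -210)
4933 + S = 4933 - 210 = 4723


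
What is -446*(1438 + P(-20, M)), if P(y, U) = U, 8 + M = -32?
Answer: -623508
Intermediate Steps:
M = -40 (M = -8 - 32 = -40)
-446*(1438 + P(-20, M)) = -446*(1438 - 40) = -446*1398 = -623508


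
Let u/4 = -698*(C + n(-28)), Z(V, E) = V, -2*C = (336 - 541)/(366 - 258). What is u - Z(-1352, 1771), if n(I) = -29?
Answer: 2151095/27 ≈ 79670.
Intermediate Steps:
C = 205/216 (C = -(336 - 541)/(2*(366 - 258)) = -(-205)/(2*108) = -½*(-205/108) = 205/216 ≈ 0.94907)
u = 2114591/27 (u = 4*(-698*(205/216 - 29)) = 4*(-698*(-6059/216)) = 4*(2114591/108) = 2114591/27 ≈ 78318.)
u - Z(-1352, 1771) = 2114591/27 - 1*(-1352) = 2114591/27 + 1352 = 2151095/27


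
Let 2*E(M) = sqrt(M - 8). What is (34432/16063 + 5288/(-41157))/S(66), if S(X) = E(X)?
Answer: 1332176680*sqrt(58)/19172041839 ≈ 0.52919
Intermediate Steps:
E(M) = sqrt(-8 + M)/2 (E(M) = sqrt(M - 8)/2 = sqrt(-8 + M)/2)
S(X) = sqrt(-8 + X)/2
(34432/16063 + 5288/(-41157))/S(66) = (34432/16063 + 5288/(-41157))/((sqrt(-8 + 66)/2)) = (34432*(1/16063) + 5288*(-1/41157))/((sqrt(58)/2)) = (34432/16063 - 5288/41157)*(sqrt(58)/29) = 1332176680*(sqrt(58)/29)/661104891 = 1332176680*sqrt(58)/19172041839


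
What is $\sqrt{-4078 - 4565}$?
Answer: $i \sqrt{8643} \approx 92.968 i$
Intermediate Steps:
$\sqrt{-4078 - 4565} = \sqrt{-8643} = i \sqrt{8643}$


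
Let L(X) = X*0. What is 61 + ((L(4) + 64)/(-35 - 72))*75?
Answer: 1727/107 ≈ 16.140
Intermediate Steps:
L(X) = 0
61 + ((L(4) + 64)/(-35 - 72))*75 = 61 + ((0 + 64)/(-35 - 72))*75 = 61 + (64/(-107))*75 = 61 + (64*(-1/107))*75 = 61 - 64/107*75 = 61 - 4800/107 = 1727/107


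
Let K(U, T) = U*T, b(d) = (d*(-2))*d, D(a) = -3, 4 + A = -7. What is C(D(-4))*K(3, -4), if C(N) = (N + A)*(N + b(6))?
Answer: -12600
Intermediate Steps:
A = -11 (A = -4 - 7 = -11)
b(d) = -2*d² (b(d) = (-2*d)*d = -2*d²)
C(N) = (-72 + N)*(-11 + N) (C(N) = (N - 11)*(N - 2*6²) = (-11 + N)*(N - 2*36) = (-11 + N)*(N - 72) = (-11 + N)*(-72 + N) = (-72 + N)*(-11 + N))
K(U, T) = T*U
C(D(-4))*K(3, -4) = (792 + (-3)² - 83*(-3))*(-4*3) = (792 + 9 + 249)*(-12) = 1050*(-12) = -12600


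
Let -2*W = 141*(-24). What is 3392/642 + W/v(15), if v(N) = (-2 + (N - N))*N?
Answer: -82042/1605 ≈ -51.117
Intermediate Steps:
W = 1692 (W = -141*(-24)/2 = -1/2*(-3384) = 1692)
v(N) = -2*N (v(N) = (-2 + 0)*N = -2*N)
3392/642 + W/v(15) = 3392/642 + 1692/((-2*15)) = 3392*(1/642) + 1692/(-30) = 1696/321 + 1692*(-1/30) = 1696/321 - 282/5 = -82042/1605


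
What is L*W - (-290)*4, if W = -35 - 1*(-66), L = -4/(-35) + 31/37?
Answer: 1540423/1295 ≈ 1189.5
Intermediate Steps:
L = 1233/1295 (L = -4*(-1/35) + 31*(1/37) = 4/35 + 31/37 = 1233/1295 ≈ 0.95212)
W = 31 (W = -35 + 66 = 31)
L*W - (-290)*4 = (1233/1295)*31 - (-290)*4 = 38223/1295 - 58*(-20) = 38223/1295 + 1160 = 1540423/1295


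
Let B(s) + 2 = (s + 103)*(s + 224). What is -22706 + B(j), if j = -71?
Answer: -17812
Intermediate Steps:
B(s) = -2 + (103 + s)*(224 + s) (B(s) = -2 + (s + 103)*(s + 224) = -2 + (103 + s)*(224 + s))
-22706 + B(j) = -22706 + (23070 + (-71)**2 + 327*(-71)) = -22706 + (23070 + 5041 - 23217) = -22706 + 4894 = -17812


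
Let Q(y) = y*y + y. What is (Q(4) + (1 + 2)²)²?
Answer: 841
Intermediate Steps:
Q(y) = y + y² (Q(y) = y² + y = y + y²)
(Q(4) + (1 + 2)²)² = (4*(1 + 4) + (1 + 2)²)² = (4*5 + 3²)² = (20 + 9)² = 29² = 841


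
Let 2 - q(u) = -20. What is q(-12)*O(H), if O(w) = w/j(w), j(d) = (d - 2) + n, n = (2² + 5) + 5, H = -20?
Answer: 55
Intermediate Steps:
q(u) = 22 (q(u) = 2 - 1*(-20) = 2 + 20 = 22)
n = 14 (n = (4 + 5) + 5 = 9 + 5 = 14)
j(d) = 12 + d (j(d) = (d - 2) + 14 = (-2 + d) + 14 = 12 + d)
O(w) = w/(12 + w)
q(-12)*O(H) = 22*(-20/(12 - 20)) = 22*(-20/(-8)) = 22*(-20*(-⅛)) = 22*(5/2) = 55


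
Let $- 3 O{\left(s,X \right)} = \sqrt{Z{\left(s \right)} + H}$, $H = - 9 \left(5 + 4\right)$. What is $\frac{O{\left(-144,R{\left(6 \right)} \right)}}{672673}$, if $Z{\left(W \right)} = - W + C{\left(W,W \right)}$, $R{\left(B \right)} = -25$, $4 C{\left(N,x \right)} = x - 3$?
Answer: $- \frac{\sqrt{105}}{4036038} \approx -2.5389 \cdot 10^{-6}$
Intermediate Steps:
$C{\left(N,x \right)} = - \frac{3}{4} + \frac{x}{4}$ ($C{\left(N,x \right)} = \frac{x - 3}{4} = \frac{-3 + x}{4} = - \frac{3}{4} + \frac{x}{4}$)
$Z{\left(W \right)} = - \frac{3}{4} - \frac{3 W}{4}$ ($Z{\left(W \right)} = - W + \left(- \frac{3}{4} + \frac{W}{4}\right) = - \frac{3}{4} - \frac{3 W}{4}$)
$H = -81$ ($H = \left(-9\right) 9 = -81$)
$O{\left(s,X \right)} = - \frac{\sqrt{- \frac{327}{4} - \frac{3 s}{4}}}{3}$ ($O{\left(s,X \right)} = - \frac{\sqrt{\left(- \frac{3}{4} - \frac{3 s}{4}\right) - 81}}{3} = - \frac{\sqrt{- \frac{327}{4} - \frac{3 s}{4}}}{3}$)
$\frac{O{\left(-144,R{\left(6 \right)} \right)}}{672673} = \frac{\left(- \frac{1}{6}\right) \sqrt{-327 - -432}}{672673} = - \frac{\sqrt{-327 + 432}}{6} \cdot \frac{1}{672673} = - \frac{\sqrt{105}}{6} \cdot \frac{1}{672673} = - \frac{\sqrt{105}}{4036038}$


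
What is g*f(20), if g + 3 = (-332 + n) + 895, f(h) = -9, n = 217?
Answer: -6993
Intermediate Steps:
g = 777 (g = -3 + ((-332 + 217) + 895) = -3 + (-115 + 895) = -3 + 780 = 777)
g*f(20) = 777*(-9) = -6993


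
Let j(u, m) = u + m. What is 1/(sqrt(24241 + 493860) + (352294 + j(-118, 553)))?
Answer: 352729/124417229340 - sqrt(518101)/124417229340 ≈ 2.8293e-6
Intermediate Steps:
j(u, m) = m + u
1/(sqrt(24241 + 493860) + (352294 + j(-118, 553))) = 1/(sqrt(24241 + 493860) + (352294 + (553 - 118))) = 1/(sqrt(518101) + (352294 + 435)) = 1/(sqrt(518101) + 352729) = 1/(352729 + sqrt(518101))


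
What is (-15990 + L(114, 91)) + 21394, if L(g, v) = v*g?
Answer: 15778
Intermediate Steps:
L(g, v) = g*v
(-15990 + L(114, 91)) + 21394 = (-15990 + 114*91) + 21394 = (-15990 + 10374) + 21394 = -5616 + 21394 = 15778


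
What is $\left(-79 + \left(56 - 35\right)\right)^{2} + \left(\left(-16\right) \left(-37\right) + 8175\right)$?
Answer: $12131$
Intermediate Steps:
$\left(-79 + \left(56 - 35\right)\right)^{2} + \left(\left(-16\right) \left(-37\right) + 8175\right) = \left(-79 + 21\right)^{2} + \left(592 + 8175\right) = \left(-58\right)^{2} + 8767 = 3364 + 8767 = 12131$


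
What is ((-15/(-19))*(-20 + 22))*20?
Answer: 600/19 ≈ 31.579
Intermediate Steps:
((-15/(-19))*(-20 + 22))*20 = (-15*(-1/19)*2)*20 = ((15/19)*2)*20 = (30/19)*20 = 600/19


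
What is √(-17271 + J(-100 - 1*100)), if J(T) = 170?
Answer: 7*I*√349 ≈ 130.77*I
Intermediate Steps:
√(-17271 + J(-100 - 1*100)) = √(-17271 + 170) = √(-17101) = 7*I*√349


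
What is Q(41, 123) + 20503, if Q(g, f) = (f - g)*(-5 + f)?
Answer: 30179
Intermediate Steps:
Q(g, f) = (-5 + f)*(f - g)
Q(41, 123) + 20503 = (123² - 5*123 + 5*41 - 1*123*41) + 20503 = (15129 - 615 + 205 - 5043) + 20503 = 9676 + 20503 = 30179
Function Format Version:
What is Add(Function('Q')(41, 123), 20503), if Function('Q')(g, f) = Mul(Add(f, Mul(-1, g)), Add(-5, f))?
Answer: 30179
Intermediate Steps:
Function('Q')(g, f) = Mul(Add(-5, f), Add(f, Mul(-1, g)))
Add(Function('Q')(41, 123), 20503) = Add(Add(Pow(123, 2), Mul(-5, 123), Mul(5, 41), Mul(-1, 123, 41)), 20503) = Add(Add(15129, -615, 205, -5043), 20503) = Add(9676, 20503) = 30179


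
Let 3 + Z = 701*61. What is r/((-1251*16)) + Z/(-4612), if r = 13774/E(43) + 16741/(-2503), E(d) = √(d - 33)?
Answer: -535525160723/57765355344 - 6887*√10/100080 ≈ -9.4883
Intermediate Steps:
E(d) = √(-33 + d)
Z = 42758 (Z = -3 + 701*61 = -3 + 42761 = 42758)
r = -16741/2503 + 6887*√10/5 (r = 13774/(√(-33 + 43)) + 16741/(-2503) = 13774/(√10) + 16741*(-1/2503) = 13774*(√10/10) - 16741/2503 = 6887*√10/5 - 16741/2503 = -16741/2503 + 6887*√10/5 ≈ 4349.0)
r/((-1251*16)) + Z/(-4612) = (-16741/2503 + 6887*√10/5)/((-1251*16)) + 42758/(-4612) = (-16741/2503 + 6887*√10/5)/(-20016) + 42758*(-1/4612) = (-16741/2503 + 6887*√10/5)*(-1/20016) - 21379/2306 = (16741/50100048 - 6887*√10/100080) - 21379/2306 = -535525160723/57765355344 - 6887*√10/100080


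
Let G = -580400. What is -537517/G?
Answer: 537517/580400 ≈ 0.92612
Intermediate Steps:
-537517/G = -537517/(-580400) = -537517*(-1/580400) = 537517/580400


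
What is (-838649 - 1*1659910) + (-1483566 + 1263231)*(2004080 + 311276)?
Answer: -510156462819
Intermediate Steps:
(-838649 - 1*1659910) + (-1483566 + 1263231)*(2004080 + 311276) = (-838649 - 1659910) - 220335*2315356 = -2498559 - 510153964260 = -510156462819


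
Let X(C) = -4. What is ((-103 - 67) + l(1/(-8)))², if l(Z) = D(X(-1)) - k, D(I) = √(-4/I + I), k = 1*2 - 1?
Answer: (171 - I*√3)² ≈ 29238.0 - 592.36*I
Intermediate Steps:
k = 1 (k = 2 - 1 = 1)
D(I) = √(I - 4/I)
l(Z) = -1 + I*√3 (l(Z) = √(-4 - 4/(-4)) - 1*1 = √(-4 - 4*(-¼)) - 1 = √(-4 + 1) - 1 = √(-3) - 1 = I*√3 - 1 = -1 + I*√3)
((-103 - 67) + l(1/(-8)))² = ((-103 - 67) + (-1 + I*√3))² = (-170 + (-1 + I*√3))² = (-171 + I*√3)²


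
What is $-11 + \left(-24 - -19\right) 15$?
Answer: $-86$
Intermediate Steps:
$-11 + \left(-24 - -19\right) 15 = -11 + \left(-24 + 19\right) 15 = -11 - 75 = -86$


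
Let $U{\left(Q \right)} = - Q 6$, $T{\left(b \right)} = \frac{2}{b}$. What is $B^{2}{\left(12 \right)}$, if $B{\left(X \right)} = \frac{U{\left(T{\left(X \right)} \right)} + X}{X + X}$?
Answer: $\frac{121}{576} \approx 0.21007$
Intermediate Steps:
$U{\left(Q \right)} = - 6 Q$
$B{\left(X \right)} = \frac{X - \frac{12}{X}}{2 X}$ ($B{\left(X \right)} = \frac{- 6 \frac{2}{X} + X}{X + X} = \frac{- \frac{12}{X} + X}{2 X} = \left(X - \frac{12}{X}\right) \frac{1}{2 X} = \frac{X - \frac{12}{X}}{2 X}$)
$B^{2}{\left(12 \right)} = \left(\frac{1}{2} - \frac{6}{144}\right)^{2} = \left(\frac{1}{2} - \frac{1}{24}\right)^{2} = \left(\frac{11}{24}\right)^{2} = \frac{121}{576}$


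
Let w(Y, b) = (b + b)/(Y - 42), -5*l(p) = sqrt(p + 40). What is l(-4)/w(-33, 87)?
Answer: 15/29 ≈ 0.51724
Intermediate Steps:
l(p) = -sqrt(40 + p)/5 (l(p) = -sqrt(p + 40)/5 = -sqrt(40 + p)/5)
w(Y, b) = 2*b/(-42 + Y) (w(Y, b) = (2*b)/(-42 + Y) = 2*b/(-42 + Y))
l(-4)/w(-33, 87) = (-sqrt(40 - 4)/5)/((2*87/(-42 - 33))) = (-sqrt(36)/5)/((2*87/(-75))) = (-1/5*6)/((2*87*(-1/75))) = -6/(5*(-58/25)) = -6/5*(-25/58) = 15/29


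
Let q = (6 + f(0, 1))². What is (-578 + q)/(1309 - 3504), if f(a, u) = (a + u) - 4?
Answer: 569/2195 ≈ 0.25923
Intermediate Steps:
f(a, u) = -4 + a + u
q = 9 (q = (6 + (-4 + 0 + 1))² = (6 - 3)² = 3² = 9)
(-578 + q)/(1309 - 3504) = (-578 + 9)/(1309 - 3504) = -569/(-2195) = -569*(-1/2195) = 569/2195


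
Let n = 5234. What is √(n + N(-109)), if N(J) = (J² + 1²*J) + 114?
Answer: 4*√1070 ≈ 130.84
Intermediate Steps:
N(J) = 114 + J + J² (N(J) = (J² + 1*J) + 114 = (J² + J) + 114 = (J + J²) + 114 = 114 + J + J²)
√(n + N(-109)) = √(5234 + (114 - 109 + (-109)²)) = √(5234 + (114 - 109 + 11881)) = √(5234 + 11886) = √17120 = 4*√1070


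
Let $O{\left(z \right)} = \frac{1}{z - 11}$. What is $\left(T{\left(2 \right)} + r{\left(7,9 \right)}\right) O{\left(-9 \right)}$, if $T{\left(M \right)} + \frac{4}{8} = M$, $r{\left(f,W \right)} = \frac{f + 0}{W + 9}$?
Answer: $- \frac{17}{180} \approx -0.094444$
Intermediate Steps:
$O{\left(z \right)} = \frac{1}{-11 + z}$
$r{\left(f,W \right)} = \frac{f}{9 + W}$
$T{\left(M \right)} = - \frac{1}{2} + M$
$\left(T{\left(2 \right)} + r{\left(7,9 \right)}\right) O{\left(-9 \right)} = \frac{\left(- \frac{1}{2} + 2\right) + \frac{7}{9 + 9}}{-11 - 9} = \frac{\frac{3}{2} + \frac{7}{18}}{-20} = \left(\frac{3}{2} + 7 \cdot \frac{1}{18}\right) \left(- \frac{1}{20}\right) = \left(\frac{3}{2} + \frac{7}{18}\right) \left(- \frac{1}{20}\right) = \frac{17}{9} \left(- \frac{1}{20}\right) = - \frac{17}{180}$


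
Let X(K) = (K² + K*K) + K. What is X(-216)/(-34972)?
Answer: -23274/8743 ≈ -2.6620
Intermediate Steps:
X(K) = K + 2*K² (X(K) = (K² + K²) + K = 2*K² + K = K + 2*K²)
X(-216)/(-34972) = -216*(1 + 2*(-216))/(-34972) = -216*(1 - 432)*(-1/34972) = -216*(-431)*(-1/34972) = 93096*(-1/34972) = -23274/8743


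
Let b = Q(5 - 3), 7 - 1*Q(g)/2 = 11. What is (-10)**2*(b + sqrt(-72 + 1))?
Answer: -800 + 100*I*sqrt(71) ≈ -800.0 + 842.62*I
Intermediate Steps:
Q(g) = -8 (Q(g) = 14 - 2*11 = 14 - 22 = -8)
b = -8
(-10)**2*(b + sqrt(-72 + 1)) = (-10)**2*(-8 + sqrt(-72 + 1)) = 100*(-8 + sqrt(-71)) = 100*(-8 + I*sqrt(71)) = -800 + 100*I*sqrt(71)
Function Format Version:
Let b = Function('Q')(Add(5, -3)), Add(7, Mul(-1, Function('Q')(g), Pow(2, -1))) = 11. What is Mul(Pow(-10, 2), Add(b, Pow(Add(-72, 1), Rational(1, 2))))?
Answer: Add(-800, Mul(100, I, Pow(71, Rational(1, 2)))) ≈ Add(-800.00, Mul(842.62, I))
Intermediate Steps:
Function('Q')(g) = -8 (Function('Q')(g) = Add(14, Mul(-2, 11)) = Add(14, -22) = -8)
b = -8
Mul(Pow(-10, 2), Add(b, Pow(Add(-72, 1), Rational(1, 2)))) = Mul(Pow(-10, 2), Add(-8, Pow(Add(-72, 1), Rational(1, 2)))) = Mul(100, Add(-8, Pow(-71, Rational(1, 2)))) = Mul(100, Add(-8, Mul(I, Pow(71, Rational(1, 2))))) = Add(-800, Mul(100, I, Pow(71, Rational(1, 2))))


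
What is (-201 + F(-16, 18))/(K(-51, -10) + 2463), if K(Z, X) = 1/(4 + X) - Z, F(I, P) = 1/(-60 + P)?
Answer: -8443/105581 ≈ -0.079967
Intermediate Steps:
(-201 + F(-16, 18))/(K(-51, -10) + 2463) = (-201 + 1/(-60 + 18))/((1 - 4*(-51) - 1*(-10)*(-51))/(4 - 10) + 2463) = (-201 + 1/(-42))/((1 + 204 - 510)/(-6) + 2463) = (-201 - 1/42)/(-⅙*(-305) + 2463) = -8443/(42*(305/6 + 2463)) = -8443/(42*15083/6) = -8443/42*6/15083 = -8443/105581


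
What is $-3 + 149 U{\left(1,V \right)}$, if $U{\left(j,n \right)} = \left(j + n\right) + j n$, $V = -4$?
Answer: $-1046$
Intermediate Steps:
$U{\left(j,n \right)} = j + n + j n$
$-3 + 149 U{\left(1,V \right)} = -3 + 149 \left(1 - 4 + 1 \left(-4\right)\right) = -3 + 149 \left(1 - 4 - 4\right) = -3 + 149 \left(-7\right) = -3 - 1043 = -1046$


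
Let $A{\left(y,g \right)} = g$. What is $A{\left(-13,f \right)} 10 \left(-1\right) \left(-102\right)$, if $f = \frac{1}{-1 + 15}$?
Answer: $\frac{510}{7} \approx 72.857$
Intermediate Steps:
$f = \frac{1}{14} \approx 0.071429$
$A{\left(-13,f \right)} 10 \left(-1\right) \left(-102\right) = \frac{10 \left(-1\right)}{14} \left(-102\right) = \frac{1}{14} \left(-10\right) \left(-102\right) = \left(- \frac{5}{7}\right) \left(-102\right) = \frac{510}{7}$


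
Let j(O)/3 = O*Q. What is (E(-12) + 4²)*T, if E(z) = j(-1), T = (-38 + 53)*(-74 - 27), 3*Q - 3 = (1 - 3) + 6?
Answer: -13635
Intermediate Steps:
Q = 7/3 (Q = 1 + ((1 - 3) + 6)/3 = 1 + (-2 + 6)/3 = 1 + (⅓)*4 = 1 + 4/3 = 7/3 ≈ 2.3333)
T = -1515 (T = 15*(-101) = -1515)
j(O) = 7*O (j(O) = 3*(O*(7/3)) = 3*(7*O/3) = 7*O)
E(z) = -7 (E(z) = 7*(-1) = -7)
(E(-12) + 4²)*T = (-7 + 4²)*(-1515) = (-7 + 16)*(-1515) = 9*(-1515) = -13635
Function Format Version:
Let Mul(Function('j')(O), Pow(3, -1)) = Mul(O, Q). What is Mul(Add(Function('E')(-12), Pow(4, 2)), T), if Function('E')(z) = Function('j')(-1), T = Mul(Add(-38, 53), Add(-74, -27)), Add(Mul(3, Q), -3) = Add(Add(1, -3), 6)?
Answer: -13635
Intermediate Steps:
Q = Rational(7, 3) (Q = Add(1, Mul(Rational(1, 3), Add(Add(1, -3), 6))) = Add(1, Mul(Rational(1, 3), Add(-2, 6))) = Add(1, Mul(Rational(1, 3), 4)) = Add(1, Rational(4, 3)) = Rational(7, 3) ≈ 2.3333)
T = -1515 (T = Mul(15, -101) = -1515)
Function('j')(O) = Mul(7, O) (Function('j')(O) = Mul(3, Mul(O, Rational(7, 3))) = Mul(3, Mul(Rational(7, 3), O)) = Mul(7, O))
Function('E')(z) = -7 (Function('E')(z) = Mul(7, -1) = -7)
Mul(Add(Function('E')(-12), Pow(4, 2)), T) = Mul(Add(-7, Pow(4, 2)), -1515) = Mul(Add(-7, 16), -1515) = Mul(9, -1515) = -13635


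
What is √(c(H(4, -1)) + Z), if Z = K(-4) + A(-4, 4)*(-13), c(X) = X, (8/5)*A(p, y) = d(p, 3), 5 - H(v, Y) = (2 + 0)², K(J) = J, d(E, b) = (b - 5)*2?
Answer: √118/2 ≈ 5.4314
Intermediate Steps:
d(E, b) = -10 + 2*b (d(E, b) = (-5 + b)*2 = -10 + 2*b)
H(v, Y) = 1 (H(v, Y) = 5 - (2 + 0)² = 5 - 1*2² = 5 - 1*4 = 5 - 4 = 1)
A(p, y) = -5/2 (A(p, y) = 5*(-10 + 2*3)/8 = 5*(-10 + 6)/8 = (5/8)*(-4) = -5/2)
Z = 57/2 (Z = -4 - 5/2*(-13) = -4 + 65/2 = 57/2 ≈ 28.500)
√(c(H(4, -1)) + Z) = √(1 + 57/2) = √(59/2) = √118/2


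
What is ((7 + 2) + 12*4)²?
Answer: 3249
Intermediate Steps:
((7 + 2) + 12*4)² = (9 + 48)² = 57² = 3249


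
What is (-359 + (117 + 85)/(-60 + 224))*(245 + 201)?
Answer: -6542151/41 ≈ -1.5956e+5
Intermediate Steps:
(-359 + (117 + 85)/(-60 + 224))*(245 + 201) = (-359 + 202/164)*446 = (-359 + 202*(1/164))*446 = (-359 + 101/82)*446 = -29337/82*446 = -6542151/41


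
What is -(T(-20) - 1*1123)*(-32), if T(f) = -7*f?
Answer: -31456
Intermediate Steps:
-(T(-20) - 1*1123)*(-32) = -(-7*(-20) - 1*1123)*(-32) = -(140 - 1123)*(-32) = -1*(-983)*(-32) = 983*(-32) = -31456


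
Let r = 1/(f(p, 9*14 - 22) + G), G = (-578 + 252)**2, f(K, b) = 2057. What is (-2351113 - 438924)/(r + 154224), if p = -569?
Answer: -302253078321/16707548593 ≈ -18.091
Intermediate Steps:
G = 106276 (G = (-326)**2 = 106276)
r = 1/108333 (r = 1/(2057 + 106276) = 1/108333 ≈ 9.2308e-6)
(-2351113 - 438924)/(r + 154224) = (-2351113 - 438924)/(1/108333 + 154224) = -2790037/16707548593/108333 = -2790037*108333/16707548593 = -302253078321/16707548593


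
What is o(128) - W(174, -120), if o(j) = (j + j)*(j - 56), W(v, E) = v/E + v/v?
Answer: 368649/20 ≈ 18432.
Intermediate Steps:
W(v, E) = 1 + v/E (W(v, E) = v/E + 1 = 1 + v/E)
o(j) = 2*j*(-56 + j) (o(j) = (2*j)*(-56 + j) = 2*j*(-56 + j))
o(128) - W(174, -120) = 2*128*(-56 + 128) - (-120 + 174)/(-120) = 2*128*72 - (-1)*54/120 = 18432 - 1*(-9/20) = 18432 + 9/20 = 368649/20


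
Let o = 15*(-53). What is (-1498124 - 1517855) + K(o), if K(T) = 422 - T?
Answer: -3014762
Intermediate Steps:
o = -795
(-1498124 - 1517855) + K(o) = (-1498124 - 1517855) + (422 - 1*(-795)) = -3015979 + (422 + 795) = -3015979 + 1217 = -3014762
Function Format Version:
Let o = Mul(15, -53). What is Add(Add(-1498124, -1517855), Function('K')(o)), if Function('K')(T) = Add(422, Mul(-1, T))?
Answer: -3014762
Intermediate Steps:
o = -795
Add(Add(-1498124, -1517855), Function('K')(o)) = Add(Add(-1498124, -1517855), Add(422, Mul(-1, -795))) = Add(-3015979, Add(422, 795)) = Add(-3015979, 1217) = -3014762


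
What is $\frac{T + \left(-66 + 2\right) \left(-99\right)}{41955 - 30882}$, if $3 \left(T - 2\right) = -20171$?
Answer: $- \frac{1157}{33219} \approx -0.034829$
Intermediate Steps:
$T = - \frac{20165}{3}$ ($T = 2 + \frac{1}{3} \left(-20171\right) = 2 - \frac{20171}{3} = - \frac{20165}{3} \approx -6721.7$)
$\frac{T + \left(-66 + 2\right) \left(-99\right)}{41955 - 30882} = \frac{- \frac{20165}{3} + \left(-66 + 2\right) \left(-99\right)}{41955 - 30882} = \frac{- \frac{20165}{3} - -6336}{11073} = \left(- \frac{20165}{3} + 6336\right) \frac{1}{11073} = \left(- \frac{1157}{3}\right) \frac{1}{11073} = - \frac{1157}{33219}$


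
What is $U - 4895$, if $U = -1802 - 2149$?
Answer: $-8846$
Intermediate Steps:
$U = -3951$ ($U = -1802 - 2149 = -3951$)
$U - 4895 = -3951 - 4895 = -8846$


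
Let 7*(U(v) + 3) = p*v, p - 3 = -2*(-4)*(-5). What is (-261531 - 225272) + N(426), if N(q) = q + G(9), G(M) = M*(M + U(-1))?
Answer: -3403928/7 ≈ -4.8628e+5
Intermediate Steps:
p = -37 (p = 3 - 2*(-4)*(-5) = 3 + 8*(-5) = 3 - 40 = -37)
U(v) = -3 - 37*v/7 (U(v) = -3 + (-37*v)/7 = -3 - 37*v/7)
G(M) = M*(16/7 + M) (G(M) = M*(M + (-3 - 37/7*(-1))) = M*(M + (-3 + 37/7)) = M*(M + 16/7) = M*(16/7 + M))
N(q) = 711/7 + q (N(q) = q + (1/7)*9*(16 + 7*9) = q + (1/7)*9*(16 + 63) = q + (1/7)*9*79 = q + 711/7 = 711/7 + q)
(-261531 - 225272) + N(426) = (-261531 - 225272) + (711/7 + 426) = -486803 + 3693/7 = -3403928/7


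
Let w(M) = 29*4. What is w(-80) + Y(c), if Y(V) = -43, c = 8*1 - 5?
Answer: 73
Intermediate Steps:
w(M) = 116
c = 3 (c = 8 - 5 = 3)
w(-80) + Y(c) = 116 - 43 = 73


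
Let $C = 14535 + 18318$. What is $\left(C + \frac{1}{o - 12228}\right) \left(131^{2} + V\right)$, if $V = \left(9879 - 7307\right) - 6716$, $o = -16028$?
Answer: $\frac{12083607775239}{28256} \approx 4.2765 \cdot 10^{8}$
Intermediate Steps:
$V = -4144$ ($V = 2572 - 6716 = -4144$)
$C = 32853$
$\left(C + \frac{1}{o - 12228}\right) \left(131^{2} + V\right) = \left(32853 + \frac{1}{-16028 - 12228}\right) \left(131^{2} - 4144\right) = \left(32853 + \frac{1}{-28256}\right) \left(17161 - 4144\right) = \left(32853 - \frac{1}{28256}\right) 13017 = \frac{928294367}{28256} \cdot 13017 = \frac{12083607775239}{28256}$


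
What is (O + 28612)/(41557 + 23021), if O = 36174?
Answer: 32393/32289 ≈ 1.0032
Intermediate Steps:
(O + 28612)/(41557 + 23021) = (36174 + 28612)/(41557 + 23021) = 64786/64578 = 64786*(1/64578) = 32393/32289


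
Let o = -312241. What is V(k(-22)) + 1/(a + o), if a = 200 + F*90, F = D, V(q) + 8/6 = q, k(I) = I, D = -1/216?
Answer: -262114826/11233491 ≈ -23.333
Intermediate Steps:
D = -1/216 (D = -1*1/216 = -1/216 ≈ -0.0046296)
V(q) = -4/3 + q
F = -1/216 ≈ -0.0046296
a = 2395/12 (a = 200 - 1/216*90 = 200 - 5/12 = 2395/12 ≈ 199.58)
V(k(-22)) + 1/(a + o) = (-4/3 - 22) + 1/(2395/12 - 312241) = -70/3 + 1/(-3744497/12) = -70/3 - 12/3744497 = -262114826/11233491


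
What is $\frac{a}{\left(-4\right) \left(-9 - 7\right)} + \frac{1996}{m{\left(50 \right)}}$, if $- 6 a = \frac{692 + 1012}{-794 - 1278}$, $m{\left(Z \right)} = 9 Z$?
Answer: $\frac{33101671}{7459200} \approx 4.4377$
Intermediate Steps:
$a = \frac{71}{518}$ ($a = - \frac{\left(692 + 1012\right) \frac{1}{-794 - 1278}}{6} = - \frac{1704 \frac{1}{-2072}}{6} = - \frac{1704 \left(- \frac{1}{2072}\right)}{6} = \left(- \frac{1}{6}\right) \left(- \frac{213}{259}\right) = \frac{71}{518} \approx 0.13707$)
$\frac{a}{\left(-4\right) \left(-9 - 7\right)} + \frac{1996}{m{\left(50 \right)}} = \frac{71}{518 \left(- 4 \left(-9 - 7\right)\right)} + \frac{1996}{9 \cdot 50} = \frac{71}{518 \left(\left(-4\right) \left(-16\right)\right)} + \frac{1996}{450} = \frac{71}{518 \cdot 64} + 1996 \cdot \frac{1}{450} = \frac{71}{518} \cdot \frac{1}{64} + \frac{998}{225} = \frac{71}{33152} + \frac{998}{225} = \frac{33101671}{7459200}$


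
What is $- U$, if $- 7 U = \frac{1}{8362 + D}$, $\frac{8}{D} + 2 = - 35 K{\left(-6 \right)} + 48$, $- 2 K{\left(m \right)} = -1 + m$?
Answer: $\frac{153}{8955590} \approx 1.7084 \cdot 10^{-5}$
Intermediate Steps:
$K{\left(m \right)} = \frac{1}{2} - \frac{m}{2}$ ($K{\left(m \right)} = - \frac{-1 + m}{2} = \frac{1}{2} - \frac{m}{2}$)
$D = - \frac{16}{153}$ ($D = \frac{8}{-2 + \left(- 35 \left(\frac{1}{2} - -3\right) + 48\right)} = \frac{8}{-2 + \left(- 35 \left(\frac{1}{2} + 3\right) + 48\right)} = \frac{8}{-2 + \left(\left(-35\right) \frac{7}{2} + 48\right)} = \frac{8}{-2 + \left(- \frac{245}{2} + 48\right)} = \frac{8}{-2 - \frac{149}{2}} = \frac{8}{- \frac{153}{2}} = 8 \left(- \frac{2}{153}\right) = - \frac{16}{153} \approx -0.10458$)
$U = - \frac{153}{8955590}$ ($U = - \frac{1}{7 \left(8362 - \frac{16}{153}\right)} = - \frac{1}{7 \cdot \frac{1279370}{153}} = \left(- \frac{1}{7}\right) \frac{153}{1279370} = - \frac{153}{8955590} \approx -1.7084 \cdot 10^{-5}$)
$- U = \left(-1\right) \left(- \frac{153}{8955590}\right) = \frac{153}{8955590}$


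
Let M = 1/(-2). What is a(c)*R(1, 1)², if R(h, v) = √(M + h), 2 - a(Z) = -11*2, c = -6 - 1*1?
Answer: 12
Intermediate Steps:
c = -7 (c = -6 - 1 = -7)
M = -½ ≈ -0.50000
a(Z) = 24 (a(Z) = 2 - (-11)*2 = 2 - 1*(-22) = 2 + 22 = 24)
R(h, v) = √(-½ + h)
a(c)*R(1, 1)² = 24*(√(-2 + 4*1)/2)² = 24*(√(-2 + 4)/2)² = 24*(√2/2)² = 24*(½) = 12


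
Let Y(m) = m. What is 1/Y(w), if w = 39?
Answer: 1/39 ≈ 0.025641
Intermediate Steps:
1/Y(w) = 1/39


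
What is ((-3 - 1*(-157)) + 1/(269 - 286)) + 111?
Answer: 4504/17 ≈ 264.94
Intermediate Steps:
((-3 - 1*(-157)) + 1/(269 - 286)) + 111 = ((-3 + 157) + 1/(-17)) + 111 = (154 - 1/17) + 111 = 2617/17 + 111 = 4504/17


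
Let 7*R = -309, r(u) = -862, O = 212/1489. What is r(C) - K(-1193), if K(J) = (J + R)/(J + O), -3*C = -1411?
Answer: -2146054870/2486631 ≈ -863.04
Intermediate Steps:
C = 1411/3 (C = -⅓*(-1411) = 1411/3 ≈ 470.33)
O = 212/1489 (O = 212*(1/1489) = 212/1489 ≈ 0.14238)
R = -309/7 (R = (⅐)*(-309) = -309/7 ≈ -44.143)
K(J) = (-309/7 + J)/(212/1489 + J) (K(J) = (J - 309/7)/(J + 212/1489) = (-309/7 + J)/(212/1489 + J))
r(C) - K(-1193) = -862 - 1489*(-309 + 7*(-1193))/(7*(212 + 1489*(-1193))) = -862 - 1489*(-309 - 8351)/(7*(212 - 1776377)) = -862 - 1489*(-8660)/(7*(-1776165)) = -862 - 1489*(-1)*(-8660)/(7*1776165) = -862 - 1*2578948/2486631 = -862 - 2578948/2486631 = -2146054870/2486631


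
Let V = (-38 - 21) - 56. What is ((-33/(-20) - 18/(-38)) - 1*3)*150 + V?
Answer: -9365/38 ≈ -246.45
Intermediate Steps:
V = -115 (V = -59 - 56 = -115)
((-33/(-20) - 18/(-38)) - 1*3)*150 + V = ((-33/(-20) - 18/(-38)) - 1*3)*150 - 115 = ((-33*(-1/20) - 18*(-1/38)) - 3)*150 - 115 = ((33/20 + 9/19) - 3)*150 - 115 = (807/380 - 3)*150 - 115 = -333/380*150 - 115 = -4995/38 - 115 = -9365/38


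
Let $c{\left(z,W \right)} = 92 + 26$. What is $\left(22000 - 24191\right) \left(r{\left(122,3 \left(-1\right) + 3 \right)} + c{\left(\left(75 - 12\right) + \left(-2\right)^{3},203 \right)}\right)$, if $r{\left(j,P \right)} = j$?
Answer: $-525840$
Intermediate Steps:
$c{\left(z,W \right)} = 118$
$\left(22000 - 24191\right) \left(r{\left(122,3 \left(-1\right) + 3 \right)} + c{\left(\left(75 - 12\right) + \left(-2\right)^{3},203 \right)}\right) = \left(22000 - 24191\right) \left(122 + 118\right) = \left(-2191\right) 240 = -525840$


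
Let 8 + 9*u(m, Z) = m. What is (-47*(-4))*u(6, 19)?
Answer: -376/9 ≈ -41.778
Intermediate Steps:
u(m, Z) = -8/9 + m/9
(-47*(-4))*u(6, 19) = (-47*(-4))*(-8/9 + (⅑)*6) = 188*(-8/9 + ⅔) = 188*(-2/9) = -376/9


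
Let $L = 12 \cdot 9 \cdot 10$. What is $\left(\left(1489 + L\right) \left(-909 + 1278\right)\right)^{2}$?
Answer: $898630057521$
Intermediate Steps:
$L = 1080$ ($L = 108 \cdot 10 = 1080$)
$\left(\left(1489 + L\right) \left(-909 + 1278\right)\right)^{2} = \left(\left(1489 + 1080\right) \left(-909 + 1278\right)\right)^{2} = \left(2569 \cdot 369\right)^{2} = 947961^{2} = 898630057521$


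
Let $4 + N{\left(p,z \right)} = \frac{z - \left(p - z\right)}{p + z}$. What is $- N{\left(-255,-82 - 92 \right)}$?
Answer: $\frac{541}{143} \approx 3.7832$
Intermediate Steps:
$N{\left(p,z \right)} = -4 + \frac{- p + 2 z}{p + z}$ ($N{\left(p,z \right)} = -4 + \frac{z - \left(p - z\right)}{p + z} = -4 + \frac{- p + 2 z}{p + z}$)
$- N{\left(-255,-82 - 92 \right)} = - \frac{\left(-5\right) \left(-255\right) - 2 \left(-82 - 92\right)}{-255 - 174} = - \frac{1275 - 2 \left(-82 - 92\right)}{-255 - 174} = - \frac{1275 - -348}{-255 - 174} = - \frac{1275 + 348}{-429} = - \frac{\left(-1\right) 1623}{429} = \left(-1\right) \left(- \frac{541}{143}\right) = \frac{541}{143}$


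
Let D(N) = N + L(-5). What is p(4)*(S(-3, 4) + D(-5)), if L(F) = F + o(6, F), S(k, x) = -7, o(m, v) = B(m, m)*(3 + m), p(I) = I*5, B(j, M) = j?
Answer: 740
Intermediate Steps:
p(I) = 5*I
o(m, v) = m*(3 + m)
L(F) = 54 + F (L(F) = F + 6*(3 + 6) = F + 6*9 = F + 54 = 54 + F)
D(N) = 49 + N (D(N) = N + (54 - 5) = N + 49 = 49 + N)
p(4)*(S(-3, 4) + D(-5)) = (5*4)*(-7 + (49 - 5)) = 20*(-7 + 44) = 20*37 = 740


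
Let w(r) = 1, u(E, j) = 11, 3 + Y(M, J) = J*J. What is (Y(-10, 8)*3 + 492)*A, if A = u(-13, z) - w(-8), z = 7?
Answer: 6750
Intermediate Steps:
Y(M, J) = -3 + J² (Y(M, J) = -3 + J*J = -3 + J²)
A = 10 (A = 11 - 1*1 = 11 - 1 = 10)
(Y(-10, 8)*3 + 492)*A = ((-3 + 8²)*3 + 492)*10 = ((-3 + 64)*3 + 492)*10 = (61*3 + 492)*10 = (183 + 492)*10 = 675*10 = 6750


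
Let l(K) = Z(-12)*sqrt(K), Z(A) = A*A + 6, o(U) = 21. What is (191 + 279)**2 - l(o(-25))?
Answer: 220900 - 150*sqrt(21) ≈ 2.2021e+5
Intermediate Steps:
Z(A) = 6 + A**2 (Z(A) = A**2 + 6 = 6 + A**2)
l(K) = 150*sqrt(K) (l(K) = (6 + (-12)**2)*sqrt(K) = (6 + 144)*sqrt(K) = 150*sqrt(K))
(191 + 279)**2 - l(o(-25)) = (191 + 279)**2 - 150*sqrt(21) = 470**2 - 150*sqrt(21) = 220900 - 150*sqrt(21)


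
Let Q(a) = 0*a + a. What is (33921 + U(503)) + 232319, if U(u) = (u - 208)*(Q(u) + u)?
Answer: 563010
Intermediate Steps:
Q(a) = a (Q(a) = 0 + a = a)
U(u) = 2*u*(-208 + u) (U(u) = (u - 208)*(u + u) = (-208 + u)*(2*u) = 2*u*(-208 + u))
(33921 + U(503)) + 232319 = (33921 + 2*503*(-208 + 503)) + 232319 = (33921 + 2*503*295) + 232319 = (33921 + 296770) + 232319 = 330691 + 232319 = 563010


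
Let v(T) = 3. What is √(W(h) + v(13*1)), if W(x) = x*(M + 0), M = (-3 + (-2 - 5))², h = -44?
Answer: I*√4397 ≈ 66.31*I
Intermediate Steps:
M = 100 (M = (-3 - 7)² = (-10)² = 100)
W(x) = 100*x (W(x) = x*(100 + 0) = x*100 = 100*x)
√(W(h) + v(13*1)) = √(100*(-44) + 3) = √(-4400 + 3) = √(-4397) = I*√4397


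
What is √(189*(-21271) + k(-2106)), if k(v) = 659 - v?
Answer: I*√4017454 ≈ 2004.4*I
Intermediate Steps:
√(189*(-21271) + k(-2106)) = √(189*(-21271) + (659 - 1*(-2106))) = √(-4020219 + (659 + 2106)) = √(-4020219 + 2765) = √(-4017454) = I*√4017454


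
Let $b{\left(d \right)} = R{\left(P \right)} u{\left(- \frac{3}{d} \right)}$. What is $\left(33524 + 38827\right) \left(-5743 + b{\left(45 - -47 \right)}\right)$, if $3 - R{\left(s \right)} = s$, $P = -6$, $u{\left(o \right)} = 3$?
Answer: $-413558316$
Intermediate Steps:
$R{\left(s \right)} = 3 - s$
$b{\left(d \right)} = 27$ ($b{\left(d \right)} = \left(3 - -6\right) 3 = \left(3 + 6\right) 3 = 9 \cdot 3 = 27$)
$\left(33524 + 38827\right) \left(-5743 + b{\left(45 - -47 \right)}\right) = \left(33524 + 38827\right) \left(-5743 + 27\right) = 72351 \left(-5716\right) = -413558316$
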